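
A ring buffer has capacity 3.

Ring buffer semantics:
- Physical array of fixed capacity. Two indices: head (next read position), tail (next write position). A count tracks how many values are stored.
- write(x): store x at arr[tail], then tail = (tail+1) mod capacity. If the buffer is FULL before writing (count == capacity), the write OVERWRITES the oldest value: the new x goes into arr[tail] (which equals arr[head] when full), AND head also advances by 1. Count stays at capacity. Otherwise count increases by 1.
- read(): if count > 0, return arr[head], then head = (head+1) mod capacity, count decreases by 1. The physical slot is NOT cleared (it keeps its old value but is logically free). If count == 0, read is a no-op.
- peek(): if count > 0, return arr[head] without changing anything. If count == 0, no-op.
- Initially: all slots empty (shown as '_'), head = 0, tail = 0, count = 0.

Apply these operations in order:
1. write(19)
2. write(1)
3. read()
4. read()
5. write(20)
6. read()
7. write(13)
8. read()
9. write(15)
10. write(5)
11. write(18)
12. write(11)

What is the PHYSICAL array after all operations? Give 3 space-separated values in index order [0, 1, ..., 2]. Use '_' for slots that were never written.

Answer: 18 11 5

Derivation:
After op 1 (write(19)): arr=[19 _ _] head=0 tail=1 count=1
After op 2 (write(1)): arr=[19 1 _] head=0 tail=2 count=2
After op 3 (read()): arr=[19 1 _] head=1 tail=2 count=1
After op 4 (read()): arr=[19 1 _] head=2 tail=2 count=0
After op 5 (write(20)): arr=[19 1 20] head=2 tail=0 count=1
After op 6 (read()): arr=[19 1 20] head=0 tail=0 count=0
After op 7 (write(13)): arr=[13 1 20] head=0 tail=1 count=1
After op 8 (read()): arr=[13 1 20] head=1 tail=1 count=0
After op 9 (write(15)): arr=[13 15 20] head=1 tail=2 count=1
After op 10 (write(5)): arr=[13 15 5] head=1 tail=0 count=2
After op 11 (write(18)): arr=[18 15 5] head=1 tail=1 count=3
After op 12 (write(11)): arr=[18 11 5] head=2 tail=2 count=3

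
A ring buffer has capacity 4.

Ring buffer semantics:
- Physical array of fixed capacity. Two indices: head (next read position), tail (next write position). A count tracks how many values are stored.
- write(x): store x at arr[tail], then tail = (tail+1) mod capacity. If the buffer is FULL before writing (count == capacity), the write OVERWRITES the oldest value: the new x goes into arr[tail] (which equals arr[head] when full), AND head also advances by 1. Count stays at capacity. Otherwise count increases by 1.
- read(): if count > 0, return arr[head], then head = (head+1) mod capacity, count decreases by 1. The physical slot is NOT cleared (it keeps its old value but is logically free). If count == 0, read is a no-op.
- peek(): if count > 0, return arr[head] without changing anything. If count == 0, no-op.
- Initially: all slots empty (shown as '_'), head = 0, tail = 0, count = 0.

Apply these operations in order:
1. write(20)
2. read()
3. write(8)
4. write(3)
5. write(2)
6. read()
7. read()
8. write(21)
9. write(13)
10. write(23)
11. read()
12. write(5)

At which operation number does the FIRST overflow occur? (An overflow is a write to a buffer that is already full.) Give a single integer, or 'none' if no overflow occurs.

Answer: none

Derivation:
After op 1 (write(20)): arr=[20 _ _ _] head=0 tail=1 count=1
After op 2 (read()): arr=[20 _ _ _] head=1 tail=1 count=0
After op 3 (write(8)): arr=[20 8 _ _] head=1 tail=2 count=1
After op 4 (write(3)): arr=[20 8 3 _] head=1 tail=3 count=2
After op 5 (write(2)): arr=[20 8 3 2] head=1 tail=0 count=3
After op 6 (read()): arr=[20 8 3 2] head=2 tail=0 count=2
After op 7 (read()): arr=[20 8 3 2] head=3 tail=0 count=1
After op 8 (write(21)): arr=[21 8 3 2] head=3 tail=1 count=2
After op 9 (write(13)): arr=[21 13 3 2] head=3 tail=2 count=3
After op 10 (write(23)): arr=[21 13 23 2] head=3 tail=3 count=4
After op 11 (read()): arr=[21 13 23 2] head=0 tail=3 count=3
After op 12 (write(5)): arr=[21 13 23 5] head=0 tail=0 count=4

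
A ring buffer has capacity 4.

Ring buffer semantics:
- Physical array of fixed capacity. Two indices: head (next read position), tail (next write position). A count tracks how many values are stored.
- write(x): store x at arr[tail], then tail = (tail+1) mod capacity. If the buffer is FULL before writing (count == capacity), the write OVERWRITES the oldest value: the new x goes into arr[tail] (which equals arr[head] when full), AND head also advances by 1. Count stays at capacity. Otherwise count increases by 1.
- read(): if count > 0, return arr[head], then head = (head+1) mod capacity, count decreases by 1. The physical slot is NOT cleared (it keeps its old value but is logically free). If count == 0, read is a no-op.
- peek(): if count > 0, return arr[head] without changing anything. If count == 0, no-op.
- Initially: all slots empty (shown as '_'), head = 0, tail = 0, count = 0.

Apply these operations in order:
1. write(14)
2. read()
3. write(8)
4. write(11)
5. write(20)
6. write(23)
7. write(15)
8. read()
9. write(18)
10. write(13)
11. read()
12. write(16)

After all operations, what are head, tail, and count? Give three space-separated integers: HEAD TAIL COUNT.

After op 1 (write(14)): arr=[14 _ _ _] head=0 tail=1 count=1
After op 2 (read()): arr=[14 _ _ _] head=1 tail=1 count=0
After op 3 (write(8)): arr=[14 8 _ _] head=1 tail=2 count=1
After op 4 (write(11)): arr=[14 8 11 _] head=1 tail=3 count=2
After op 5 (write(20)): arr=[14 8 11 20] head=1 tail=0 count=3
After op 6 (write(23)): arr=[23 8 11 20] head=1 tail=1 count=4
After op 7 (write(15)): arr=[23 15 11 20] head=2 tail=2 count=4
After op 8 (read()): arr=[23 15 11 20] head=3 tail=2 count=3
After op 9 (write(18)): arr=[23 15 18 20] head=3 tail=3 count=4
After op 10 (write(13)): arr=[23 15 18 13] head=0 tail=0 count=4
After op 11 (read()): arr=[23 15 18 13] head=1 tail=0 count=3
After op 12 (write(16)): arr=[16 15 18 13] head=1 tail=1 count=4

Answer: 1 1 4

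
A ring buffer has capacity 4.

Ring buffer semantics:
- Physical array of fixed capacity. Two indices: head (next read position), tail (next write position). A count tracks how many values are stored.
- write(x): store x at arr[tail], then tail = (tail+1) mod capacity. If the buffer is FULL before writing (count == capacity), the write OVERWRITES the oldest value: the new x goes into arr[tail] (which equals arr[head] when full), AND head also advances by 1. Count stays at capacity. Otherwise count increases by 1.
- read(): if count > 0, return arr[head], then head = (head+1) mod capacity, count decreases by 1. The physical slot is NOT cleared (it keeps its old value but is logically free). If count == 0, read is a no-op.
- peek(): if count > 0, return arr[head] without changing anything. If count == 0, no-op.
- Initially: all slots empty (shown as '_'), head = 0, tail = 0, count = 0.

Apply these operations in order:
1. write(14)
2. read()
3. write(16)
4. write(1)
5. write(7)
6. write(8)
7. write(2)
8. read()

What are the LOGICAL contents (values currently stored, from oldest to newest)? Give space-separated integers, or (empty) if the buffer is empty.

After op 1 (write(14)): arr=[14 _ _ _] head=0 tail=1 count=1
After op 2 (read()): arr=[14 _ _ _] head=1 tail=1 count=0
After op 3 (write(16)): arr=[14 16 _ _] head=1 tail=2 count=1
After op 4 (write(1)): arr=[14 16 1 _] head=1 tail=3 count=2
After op 5 (write(7)): arr=[14 16 1 7] head=1 tail=0 count=3
After op 6 (write(8)): arr=[8 16 1 7] head=1 tail=1 count=4
After op 7 (write(2)): arr=[8 2 1 7] head=2 tail=2 count=4
After op 8 (read()): arr=[8 2 1 7] head=3 tail=2 count=3

Answer: 7 8 2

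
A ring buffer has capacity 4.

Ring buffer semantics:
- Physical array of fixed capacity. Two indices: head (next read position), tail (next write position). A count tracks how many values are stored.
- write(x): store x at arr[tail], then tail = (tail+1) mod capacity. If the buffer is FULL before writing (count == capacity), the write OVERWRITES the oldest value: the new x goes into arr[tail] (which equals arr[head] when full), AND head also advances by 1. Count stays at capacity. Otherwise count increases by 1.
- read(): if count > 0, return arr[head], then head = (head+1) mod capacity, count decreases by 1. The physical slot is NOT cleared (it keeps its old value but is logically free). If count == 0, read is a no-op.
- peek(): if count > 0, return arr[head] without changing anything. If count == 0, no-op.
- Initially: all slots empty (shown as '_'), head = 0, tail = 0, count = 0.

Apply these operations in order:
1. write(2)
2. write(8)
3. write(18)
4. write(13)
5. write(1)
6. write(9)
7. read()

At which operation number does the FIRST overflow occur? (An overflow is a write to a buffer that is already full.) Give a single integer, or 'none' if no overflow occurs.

Answer: 5

Derivation:
After op 1 (write(2)): arr=[2 _ _ _] head=0 tail=1 count=1
After op 2 (write(8)): arr=[2 8 _ _] head=0 tail=2 count=2
After op 3 (write(18)): arr=[2 8 18 _] head=0 tail=3 count=3
After op 4 (write(13)): arr=[2 8 18 13] head=0 tail=0 count=4
After op 5 (write(1)): arr=[1 8 18 13] head=1 tail=1 count=4
After op 6 (write(9)): arr=[1 9 18 13] head=2 tail=2 count=4
After op 7 (read()): arr=[1 9 18 13] head=3 tail=2 count=3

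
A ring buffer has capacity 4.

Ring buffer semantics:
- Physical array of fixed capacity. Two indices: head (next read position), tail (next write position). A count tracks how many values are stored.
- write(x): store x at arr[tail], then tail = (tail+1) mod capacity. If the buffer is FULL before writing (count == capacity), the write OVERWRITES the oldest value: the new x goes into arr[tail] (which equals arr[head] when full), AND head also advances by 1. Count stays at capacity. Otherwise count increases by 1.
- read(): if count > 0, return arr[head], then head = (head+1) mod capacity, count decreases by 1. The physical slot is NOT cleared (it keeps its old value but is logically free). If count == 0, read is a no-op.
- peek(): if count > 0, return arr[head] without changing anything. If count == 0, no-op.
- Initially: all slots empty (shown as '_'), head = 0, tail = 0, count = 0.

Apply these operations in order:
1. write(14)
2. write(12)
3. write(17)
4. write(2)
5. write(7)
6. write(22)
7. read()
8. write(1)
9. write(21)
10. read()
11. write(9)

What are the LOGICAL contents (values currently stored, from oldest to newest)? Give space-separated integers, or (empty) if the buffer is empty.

Answer: 22 1 21 9

Derivation:
After op 1 (write(14)): arr=[14 _ _ _] head=0 tail=1 count=1
After op 2 (write(12)): arr=[14 12 _ _] head=0 tail=2 count=2
After op 3 (write(17)): arr=[14 12 17 _] head=0 tail=3 count=3
After op 4 (write(2)): arr=[14 12 17 2] head=0 tail=0 count=4
After op 5 (write(7)): arr=[7 12 17 2] head=1 tail=1 count=4
After op 6 (write(22)): arr=[7 22 17 2] head=2 tail=2 count=4
After op 7 (read()): arr=[7 22 17 2] head=3 tail=2 count=3
After op 8 (write(1)): arr=[7 22 1 2] head=3 tail=3 count=4
After op 9 (write(21)): arr=[7 22 1 21] head=0 tail=0 count=4
After op 10 (read()): arr=[7 22 1 21] head=1 tail=0 count=3
After op 11 (write(9)): arr=[9 22 1 21] head=1 tail=1 count=4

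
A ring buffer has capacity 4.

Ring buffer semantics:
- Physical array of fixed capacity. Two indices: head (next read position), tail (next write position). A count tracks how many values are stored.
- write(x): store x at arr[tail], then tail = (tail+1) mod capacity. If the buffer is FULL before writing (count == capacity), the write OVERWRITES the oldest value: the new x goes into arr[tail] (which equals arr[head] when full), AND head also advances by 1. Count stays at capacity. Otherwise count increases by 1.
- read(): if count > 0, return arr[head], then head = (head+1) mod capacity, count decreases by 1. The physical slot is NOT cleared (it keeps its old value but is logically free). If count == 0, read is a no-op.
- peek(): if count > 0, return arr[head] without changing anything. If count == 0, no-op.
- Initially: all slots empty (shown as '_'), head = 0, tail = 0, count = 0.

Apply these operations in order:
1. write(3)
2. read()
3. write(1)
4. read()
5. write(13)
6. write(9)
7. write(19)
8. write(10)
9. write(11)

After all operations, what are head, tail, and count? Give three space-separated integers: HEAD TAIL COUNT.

After op 1 (write(3)): arr=[3 _ _ _] head=0 tail=1 count=1
After op 2 (read()): arr=[3 _ _ _] head=1 tail=1 count=0
After op 3 (write(1)): arr=[3 1 _ _] head=1 tail=2 count=1
After op 4 (read()): arr=[3 1 _ _] head=2 tail=2 count=0
After op 5 (write(13)): arr=[3 1 13 _] head=2 tail=3 count=1
After op 6 (write(9)): arr=[3 1 13 9] head=2 tail=0 count=2
After op 7 (write(19)): arr=[19 1 13 9] head=2 tail=1 count=3
After op 8 (write(10)): arr=[19 10 13 9] head=2 tail=2 count=4
After op 9 (write(11)): arr=[19 10 11 9] head=3 tail=3 count=4

Answer: 3 3 4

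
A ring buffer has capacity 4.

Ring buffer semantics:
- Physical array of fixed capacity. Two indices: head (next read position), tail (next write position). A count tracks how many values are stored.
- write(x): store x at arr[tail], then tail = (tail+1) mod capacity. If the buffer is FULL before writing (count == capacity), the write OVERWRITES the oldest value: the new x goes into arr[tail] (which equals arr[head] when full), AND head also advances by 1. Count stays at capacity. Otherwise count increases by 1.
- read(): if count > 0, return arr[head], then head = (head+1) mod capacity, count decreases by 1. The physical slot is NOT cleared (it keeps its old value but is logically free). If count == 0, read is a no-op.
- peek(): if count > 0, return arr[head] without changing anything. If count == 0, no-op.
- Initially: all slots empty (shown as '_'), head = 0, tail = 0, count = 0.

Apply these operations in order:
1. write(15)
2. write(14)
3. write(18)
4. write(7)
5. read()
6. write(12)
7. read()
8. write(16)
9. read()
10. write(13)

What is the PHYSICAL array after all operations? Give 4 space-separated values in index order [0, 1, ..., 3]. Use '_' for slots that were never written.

After op 1 (write(15)): arr=[15 _ _ _] head=0 tail=1 count=1
After op 2 (write(14)): arr=[15 14 _ _] head=0 tail=2 count=2
After op 3 (write(18)): arr=[15 14 18 _] head=0 tail=3 count=3
After op 4 (write(7)): arr=[15 14 18 7] head=0 tail=0 count=4
After op 5 (read()): arr=[15 14 18 7] head=1 tail=0 count=3
After op 6 (write(12)): arr=[12 14 18 7] head=1 tail=1 count=4
After op 7 (read()): arr=[12 14 18 7] head=2 tail=1 count=3
After op 8 (write(16)): arr=[12 16 18 7] head=2 tail=2 count=4
After op 9 (read()): arr=[12 16 18 7] head=3 tail=2 count=3
After op 10 (write(13)): arr=[12 16 13 7] head=3 tail=3 count=4

Answer: 12 16 13 7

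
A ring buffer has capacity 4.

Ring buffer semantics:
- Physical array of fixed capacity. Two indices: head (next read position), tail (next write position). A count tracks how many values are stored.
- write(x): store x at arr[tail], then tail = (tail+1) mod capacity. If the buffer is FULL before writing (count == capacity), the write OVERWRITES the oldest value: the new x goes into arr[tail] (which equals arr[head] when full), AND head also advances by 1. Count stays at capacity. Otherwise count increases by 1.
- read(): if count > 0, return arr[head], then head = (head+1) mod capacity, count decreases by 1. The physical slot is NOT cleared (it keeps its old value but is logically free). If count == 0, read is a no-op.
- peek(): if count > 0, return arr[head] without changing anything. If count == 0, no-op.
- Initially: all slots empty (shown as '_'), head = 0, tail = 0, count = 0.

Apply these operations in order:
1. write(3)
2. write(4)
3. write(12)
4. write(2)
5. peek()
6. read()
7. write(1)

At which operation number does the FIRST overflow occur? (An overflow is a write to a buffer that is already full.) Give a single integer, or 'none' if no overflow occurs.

Answer: none

Derivation:
After op 1 (write(3)): arr=[3 _ _ _] head=0 tail=1 count=1
After op 2 (write(4)): arr=[3 4 _ _] head=0 tail=2 count=2
After op 3 (write(12)): arr=[3 4 12 _] head=0 tail=3 count=3
After op 4 (write(2)): arr=[3 4 12 2] head=0 tail=0 count=4
After op 5 (peek()): arr=[3 4 12 2] head=0 tail=0 count=4
After op 6 (read()): arr=[3 4 12 2] head=1 tail=0 count=3
After op 7 (write(1)): arr=[1 4 12 2] head=1 tail=1 count=4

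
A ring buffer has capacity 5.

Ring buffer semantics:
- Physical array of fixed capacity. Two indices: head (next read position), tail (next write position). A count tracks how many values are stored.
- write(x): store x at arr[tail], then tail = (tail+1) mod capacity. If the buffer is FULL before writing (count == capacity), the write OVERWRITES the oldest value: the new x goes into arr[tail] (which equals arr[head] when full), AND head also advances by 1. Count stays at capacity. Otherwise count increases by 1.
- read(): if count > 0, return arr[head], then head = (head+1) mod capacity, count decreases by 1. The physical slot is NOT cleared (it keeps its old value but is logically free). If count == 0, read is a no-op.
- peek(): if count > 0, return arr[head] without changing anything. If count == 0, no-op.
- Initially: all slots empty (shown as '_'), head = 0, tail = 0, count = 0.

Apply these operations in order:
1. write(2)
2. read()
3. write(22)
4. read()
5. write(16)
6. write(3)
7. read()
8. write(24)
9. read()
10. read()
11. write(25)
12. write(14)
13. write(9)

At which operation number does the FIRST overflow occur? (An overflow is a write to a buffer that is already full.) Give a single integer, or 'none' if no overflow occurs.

After op 1 (write(2)): arr=[2 _ _ _ _] head=0 tail=1 count=1
After op 2 (read()): arr=[2 _ _ _ _] head=1 tail=1 count=0
After op 3 (write(22)): arr=[2 22 _ _ _] head=1 tail=2 count=1
After op 4 (read()): arr=[2 22 _ _ _] head=2 tail=2 count=0
After op 5 (write(16)): arr=[2 22 16 _ _] head=2 tail=3 count=1
After op 6 (write(3)): arr=[2 22 16 3 _] head=2 tail=4 count=2
After op 7 (read()): arr=[2 22 16 3 _] head=3 tail=4 count=1
After op 8 (write(24)): arr=[2 22 16 3 24] head=3 tail=0 count=2
After op 9 (read()): arr=[2 22 16 3 24] head=4 tail=0 count=1
After op 10 (read()): arr=[2 22 16 3 24] head=0 tail=0 count=0
After op 11 (write(25)): arr=[25 22 16 3 24] head=0 tail=1 count=1
After op 12 (write(14)): arr=[25 14 16 3 24] head=0 tail=2 count=2
After op 13 (write(9)): arr=[25 14 9 3 24] head=0 tail=3 count=3

Answer: none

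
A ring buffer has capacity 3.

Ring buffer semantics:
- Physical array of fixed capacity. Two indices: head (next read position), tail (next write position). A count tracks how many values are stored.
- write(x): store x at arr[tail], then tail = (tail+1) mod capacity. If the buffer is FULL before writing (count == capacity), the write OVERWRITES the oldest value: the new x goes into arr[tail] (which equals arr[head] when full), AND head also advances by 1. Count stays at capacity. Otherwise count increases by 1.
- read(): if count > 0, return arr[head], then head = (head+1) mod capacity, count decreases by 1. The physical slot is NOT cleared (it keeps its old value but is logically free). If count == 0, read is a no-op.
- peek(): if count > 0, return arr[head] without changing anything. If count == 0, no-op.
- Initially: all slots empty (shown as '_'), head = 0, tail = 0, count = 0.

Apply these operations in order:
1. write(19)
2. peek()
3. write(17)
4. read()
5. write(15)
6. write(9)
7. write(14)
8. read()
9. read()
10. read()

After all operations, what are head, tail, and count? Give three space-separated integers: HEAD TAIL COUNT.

After op 1 (write(19)): arr=[19 _ _] head=0 tail=1 count=1
After op 2 (peek()): arr=[19 _ _] head=0 tail=1 count=1
After op 3 (write(17)): arr=[19 17 _] head=0 tail=2 count=2
After op 4 (read()): arr=[19 17 _] head=1 tail=2 count=1
After op 5 (write(15)): arr=[19 17 15] head=1 tail=0 count=2
After op 6 (write(9)): arr=[9 17 15] head=1 tail=1 count=3
After op 7 (write(14)): arr=[9 14 15] head=2 tail=2 count=3
After op 8 (read()): arr=[9 14 15] head=0 tail=2 count=2
After op 9 (read()): arr=[9 14 15] head=1 tail=2 count=1
After op 10 (read()): arr=[9 14 15] head=2 tail=2 count=0

Answer: 2 2 0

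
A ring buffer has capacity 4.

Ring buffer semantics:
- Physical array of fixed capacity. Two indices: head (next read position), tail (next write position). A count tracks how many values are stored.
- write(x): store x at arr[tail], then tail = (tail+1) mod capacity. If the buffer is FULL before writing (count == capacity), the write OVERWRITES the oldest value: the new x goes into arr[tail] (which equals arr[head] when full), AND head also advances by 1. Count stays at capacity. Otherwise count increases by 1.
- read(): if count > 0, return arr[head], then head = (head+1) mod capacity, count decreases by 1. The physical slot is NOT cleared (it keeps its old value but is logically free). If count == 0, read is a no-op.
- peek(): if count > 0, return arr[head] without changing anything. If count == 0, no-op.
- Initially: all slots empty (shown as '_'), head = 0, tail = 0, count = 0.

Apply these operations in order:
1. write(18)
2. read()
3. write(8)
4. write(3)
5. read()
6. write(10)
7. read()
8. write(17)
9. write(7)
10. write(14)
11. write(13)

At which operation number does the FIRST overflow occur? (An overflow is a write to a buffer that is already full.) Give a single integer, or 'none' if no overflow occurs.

Answer: 11

Derivation:
After op 1 (write(18)): arr=[18 _ _ _] head=0 tail=1 count=1
After op 2 (read()): arr=[18 _ _ _] head=1 tail=1 count=0
After op 3 (write(8)): arr=[18 8 _ _] head=1 tail=2 count=1
After op 4 (write(3)): arr=[18 8 3 _] head=1 tail=3 count=2
After op 5 (read()): arr=[18 8 3 _] head=2 tail=3 count=1
After op 6 (write(10)): arr=[18 8 3 10] head=2 tail=0 count=2
After op 7 (read()): arr=[18 8 3 10] head=3 tail=0 count=1
After op 8 (write(17)): arr=[17 8 3 10] head=3 tail=1 count=2
After op 9 (write(7)): arr=[17 7 3 10] head=3 tail=2 count=3
After op 10 (write(14)): arr=[17 7 14 10] head=3 tail=3 count=4
After op 11 (write(13)): arr=[17 7 14 13] head=0 tail=0 count=4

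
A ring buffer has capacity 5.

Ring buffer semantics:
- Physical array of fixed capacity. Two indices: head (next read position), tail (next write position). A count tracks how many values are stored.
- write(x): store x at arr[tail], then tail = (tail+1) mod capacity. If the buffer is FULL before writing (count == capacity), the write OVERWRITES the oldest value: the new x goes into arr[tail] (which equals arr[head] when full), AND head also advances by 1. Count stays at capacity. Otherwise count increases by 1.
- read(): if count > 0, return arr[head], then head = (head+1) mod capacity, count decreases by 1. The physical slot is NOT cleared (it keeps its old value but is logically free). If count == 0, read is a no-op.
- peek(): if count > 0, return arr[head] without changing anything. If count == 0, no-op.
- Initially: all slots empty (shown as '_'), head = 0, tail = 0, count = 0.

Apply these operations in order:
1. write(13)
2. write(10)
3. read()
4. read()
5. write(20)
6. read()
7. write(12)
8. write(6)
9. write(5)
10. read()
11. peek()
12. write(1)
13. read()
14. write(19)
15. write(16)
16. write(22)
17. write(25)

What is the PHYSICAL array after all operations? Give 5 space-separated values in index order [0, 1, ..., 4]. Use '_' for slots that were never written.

After op 1 (write(13)): arr=[13 _ _ _ _] head=0 tail=1 count=1
After op 2 (write(10)): arr=[13 10 _ _ _] head=0 tail=2 count=2
After op 3 (read()): arr=[13 10 _ _ _] head=1 tail=2 count=1
After op 4 (read()): arr=[13 10 _ _ _] head=2 tail=2 count=0
After op 5 (write(20)): arr=[13 10 20 _ _] head=2 tail=3 count=1
After op 6 (read()): arr=[13 10 20 _ _] head=3 tail=3 count=0
After op 7 (write(12)): arr=[13 10 20 12 _] head=3 tail=4 count=1
After op 8 (write(6)): arr=[13 10 20 12 6] head=3 tail=0 count=2
After op 9 (write(5)): arr=[5 10 20 12 6] head=3 tail=1 count=3
After op 10 (read()): arr=[5 10 20 12 6] head=4 tail=1 count=2
After op 11 (peek()): arr=[5 10 20 12 6] head=4 tail=1 count=2
After op 12 (write(1)): arr=[5 1 20 12 6] head=4 tail=2 count=3
After op 13 (read()): arr=[5 1 20 12 6] head=0 tail=2 count=2
After op 14 (write(19)): arr=[5 1 19 12 6] head=0 tail=3 count=3
After op 15 (write(16)): arr=[5 1 19 16 6] head=0 tail=4 count=4
After op 16 (write(22)): arr=[5 1 19 16 22] head=0 tail=0 count=5
After op 17 (write(25)): arr=[25 1 19 16 22] head=1 tail=1 count=5

Answer: 25 1 19 16 22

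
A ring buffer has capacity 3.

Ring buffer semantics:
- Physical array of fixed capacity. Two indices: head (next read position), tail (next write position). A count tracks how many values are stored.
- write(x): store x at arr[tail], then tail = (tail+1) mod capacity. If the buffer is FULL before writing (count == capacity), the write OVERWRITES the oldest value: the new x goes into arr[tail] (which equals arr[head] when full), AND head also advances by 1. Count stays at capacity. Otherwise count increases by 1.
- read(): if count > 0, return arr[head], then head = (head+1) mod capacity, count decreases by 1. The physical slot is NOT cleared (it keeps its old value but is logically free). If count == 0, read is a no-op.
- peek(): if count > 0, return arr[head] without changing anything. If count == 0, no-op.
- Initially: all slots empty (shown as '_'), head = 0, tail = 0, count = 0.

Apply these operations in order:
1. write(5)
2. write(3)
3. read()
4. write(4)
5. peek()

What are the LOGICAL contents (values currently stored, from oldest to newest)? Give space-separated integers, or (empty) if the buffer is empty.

After op 1 (write(5)): arr=[5 _ _] head=0 tail=1 count=1
After op 2 (write(3)): arr=[5 3 _] head=0 tail=2 count=2
After op 3 (read()): arr=[5 3 _] head=1 tail=2 count=1
After op 4 (write(4)): arr=[5 3 4] head=1 tail=0 count=2
After op 5 (peek()): arr=[5 3 4] head=1 tail=0 count=2

Answer: 3 4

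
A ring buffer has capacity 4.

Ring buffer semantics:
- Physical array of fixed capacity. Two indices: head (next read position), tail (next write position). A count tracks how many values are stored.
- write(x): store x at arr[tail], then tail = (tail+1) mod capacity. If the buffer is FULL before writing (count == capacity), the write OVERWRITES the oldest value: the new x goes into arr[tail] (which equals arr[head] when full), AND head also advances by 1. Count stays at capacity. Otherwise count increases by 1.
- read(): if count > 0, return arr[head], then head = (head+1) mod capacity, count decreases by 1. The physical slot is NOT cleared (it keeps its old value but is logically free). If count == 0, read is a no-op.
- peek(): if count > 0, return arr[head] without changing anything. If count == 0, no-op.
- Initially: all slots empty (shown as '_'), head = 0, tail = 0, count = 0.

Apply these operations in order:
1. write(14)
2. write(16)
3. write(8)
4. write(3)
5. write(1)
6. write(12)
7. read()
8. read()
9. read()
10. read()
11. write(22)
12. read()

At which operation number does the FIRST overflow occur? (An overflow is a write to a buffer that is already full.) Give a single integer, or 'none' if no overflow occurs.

Answer: 5

Derivation:
After op 1 (write(14)): arr=[14 _ _ _] head=0 tail=1 count=1
After op 2 (write(16)): arr=[14 16 _ _] head=0 tail=2 count=2
After op 3 (write(8)): arr=[14 16 8 _] head=0 tail=3 count=3
After op 4 (write(3)): arr=[14 16 8 3] head=0 tail=0 count=4
After op 5 (write(1)): arr=[1 16 8 3] head=1 tail=1 count=4
After op 6 (write(12)): arr=[1 12 8 3] head=2 tail=2 count=4
After op 7 (read()): arr=[1 12 8 3] head=3 tail=2 count=3
After op 8 (read()): arr=[1 12 8 3] head=0 tail=2 count=2
After op 9 (read()): arr=[1 12 8 3] head=1 tail=2 count=1
After op 10 (read()): arr=[1 12 8 3] head=2 tail=2 count=0
After op 11 (write(22)): arr=[1 12 22 3] head=2 tail=3 count=1
After op 12 (read()): arr=[1 12 22 3] head=3 tail=3 count=0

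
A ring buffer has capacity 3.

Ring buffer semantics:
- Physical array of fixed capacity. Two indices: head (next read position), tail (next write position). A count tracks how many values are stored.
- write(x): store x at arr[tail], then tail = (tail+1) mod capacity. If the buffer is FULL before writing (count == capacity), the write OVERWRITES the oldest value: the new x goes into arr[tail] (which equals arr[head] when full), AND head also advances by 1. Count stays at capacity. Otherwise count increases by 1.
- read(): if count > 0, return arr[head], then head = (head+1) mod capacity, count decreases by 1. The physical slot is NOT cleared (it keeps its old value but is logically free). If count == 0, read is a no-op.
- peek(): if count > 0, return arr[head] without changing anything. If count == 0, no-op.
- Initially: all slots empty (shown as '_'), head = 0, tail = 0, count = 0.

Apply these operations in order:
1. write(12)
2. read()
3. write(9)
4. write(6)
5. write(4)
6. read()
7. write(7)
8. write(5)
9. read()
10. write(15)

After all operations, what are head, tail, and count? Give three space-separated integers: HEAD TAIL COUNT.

Answer: 1 1 3

Derivation:
After op 1 (write(12)): arr=[12 _ _] head=0 tail=1 count=1
After op 2 (read()): arr=[12 _ _] head=1 tail=1 count=0
After op 3 (write(9)): arr=[12 9 _] head=1 tail=2 count=1
After op 4 (write(6)): arr=[12 9 6] head=1 tail=0 count=2
After op 5 (write(4)): arr=[4 9 6] head=1 tail=1 count=3
After op 6 (read()): arr=[4 9 6] head=2 tail=1 count=2
After op 7 (write(7)): arr=[4 7 6] head=2 tail=2 count=3
After op 8 (write(5)): arr=[4 7 5] head=0 tail=0 count=3
After op 9 (read()): arr=[4 7 5] head=1 tail=0 count=2
After op 10 (write(15)): arr=[15 7 5] head=1 tail=1 count=3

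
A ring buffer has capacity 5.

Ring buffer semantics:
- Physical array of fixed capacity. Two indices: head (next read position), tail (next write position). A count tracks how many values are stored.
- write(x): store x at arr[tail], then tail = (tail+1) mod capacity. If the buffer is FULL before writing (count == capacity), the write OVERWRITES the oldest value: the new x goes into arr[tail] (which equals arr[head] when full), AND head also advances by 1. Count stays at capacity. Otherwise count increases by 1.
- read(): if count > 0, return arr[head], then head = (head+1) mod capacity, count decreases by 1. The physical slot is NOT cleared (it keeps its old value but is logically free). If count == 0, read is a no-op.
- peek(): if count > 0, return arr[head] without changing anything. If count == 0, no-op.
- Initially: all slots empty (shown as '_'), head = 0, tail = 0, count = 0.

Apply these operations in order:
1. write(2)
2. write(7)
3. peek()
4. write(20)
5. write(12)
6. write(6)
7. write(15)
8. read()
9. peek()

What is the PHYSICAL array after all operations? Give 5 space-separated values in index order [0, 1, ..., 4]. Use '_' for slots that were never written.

Answer: 15 7 20 12 6

Derivation:
After op 1 (write(2)): arr=[2 _ _ _ _] head=0 tail=1 count=1
After op 2 (write(7)): arr=[2 7 _ _ _] head=0 tail=2 count=2
After op 3 (peek()): arr=[2 7 _ _ _] head=0 tail=2 count=2
After op 4 (write(20)): arr=[2 7 20 _ _] head=0 tail=3 count=3
After op 5 (write(12)): arr=[2 7 20 12 _] head=0 tail=4 count=4
After op 6 (write(6)): arr=[2 7 20 12 6] head=0 tail=0 count=5
After op 7 (write(15)): arr=[15 7 20 12 6] head=1 tail=1 count=5
After op 8 (read()): arr=[15 7 20 12 6] head=2 tail=1 count=4
After op 9 (peek()): arr=[15 7 20 12 6] head=2 tail=1 count=4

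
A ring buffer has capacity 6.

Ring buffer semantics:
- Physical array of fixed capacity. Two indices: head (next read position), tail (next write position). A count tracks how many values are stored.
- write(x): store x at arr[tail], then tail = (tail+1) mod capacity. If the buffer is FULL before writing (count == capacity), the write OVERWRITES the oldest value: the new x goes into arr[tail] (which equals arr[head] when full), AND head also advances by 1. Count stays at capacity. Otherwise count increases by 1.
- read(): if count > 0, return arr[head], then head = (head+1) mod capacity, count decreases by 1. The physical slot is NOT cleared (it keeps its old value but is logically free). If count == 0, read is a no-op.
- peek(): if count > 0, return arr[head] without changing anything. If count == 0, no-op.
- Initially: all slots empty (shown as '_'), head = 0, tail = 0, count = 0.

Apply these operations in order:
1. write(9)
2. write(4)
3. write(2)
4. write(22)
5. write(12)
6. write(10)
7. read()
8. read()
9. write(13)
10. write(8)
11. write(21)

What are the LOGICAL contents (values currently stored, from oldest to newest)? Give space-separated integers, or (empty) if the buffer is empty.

After op 1 (write(9)): arr=[9 _ _ _ _ _] head=0 tail=1 count=1
After op 2 (write(4)): arr=[9 4 _ _ _ _] head=0 tail=2 count=2
After op 3 (write(2)): arr=[9 4 2 _ _ _] head=0 tail=3 count=3
After op 4 (write(22)): arr=[9 4 2 22 _ _] head=0 tail=4 count=4
After op 5 (write(12)): arr=[9 4 2 22 12 _] head=0 tail=5 count=5
After op 6 (write(10)): arr=[9 4 2 22 12 10] head=0 tail=0 count=6
After op 7 (read()): arr=[9 4 2 22 12 10] head=1 tail=0 count=5
After op 8 (read()): arr=[9 4 2 22 12 10] head=2 tail=0 count=4
After op 9 (write(13)): arr=[13 4 2 22 12 10] head=2 tail=1 count=5
After op 10 (write(8)): arr=[13 8 2 22 12 10] head=2 tail=2 count=6
After op 11 (write(21)): arr=[13 8 21 22 12 10] head=3 tail=3 count=6

Answer: 22 12 10 13 8 21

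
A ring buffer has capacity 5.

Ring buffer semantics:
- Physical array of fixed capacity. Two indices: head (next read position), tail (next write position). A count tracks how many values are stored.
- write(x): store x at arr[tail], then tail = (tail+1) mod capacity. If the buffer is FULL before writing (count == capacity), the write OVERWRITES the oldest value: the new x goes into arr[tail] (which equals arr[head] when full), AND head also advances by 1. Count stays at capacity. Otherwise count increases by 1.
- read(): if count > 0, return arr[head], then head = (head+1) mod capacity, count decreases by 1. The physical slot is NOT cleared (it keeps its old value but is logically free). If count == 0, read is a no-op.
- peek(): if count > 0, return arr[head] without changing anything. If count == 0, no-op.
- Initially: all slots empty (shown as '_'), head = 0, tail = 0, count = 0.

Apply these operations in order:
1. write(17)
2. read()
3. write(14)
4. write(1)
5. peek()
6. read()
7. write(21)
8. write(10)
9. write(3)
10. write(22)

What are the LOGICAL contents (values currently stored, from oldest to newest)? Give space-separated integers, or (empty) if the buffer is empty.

After op 1 (write(17)): arr=[17 _ _ _ _] head=0 tail=1 count=1
After op 2 (read()): arr=[17 _ _ _ _] head=1 tail=1 count=0
After op 3 (write(14)): arr=[17 14 _ _ _] head=1 tail=2 count=1
After op 4 (write(1)): arr=[17 14 1 _ _] head=1 tail=3 count=2
After op 5 (peek()): arr=[17 14 1 _ _] head=1 tail=3 count=2
After op 6 (read()): arr=[17 14 1 _ _] head=2 tail=3 count=1
After op 7 (write(21)): arr=[17 14 1 21 _] head=2 tail=4 count=2
After op 8 (write(10)): arr=[17 14 1 21 10] head=2 tail=0 count=3
After op 9 (write(3)): arr=[3 14 1 21 10] head=2 tail=1 count=4
After op 10 (write(22)): arr=[3 22 1 21 10] head=2 tail=2 count=5

Answer: 1 21 10 3 22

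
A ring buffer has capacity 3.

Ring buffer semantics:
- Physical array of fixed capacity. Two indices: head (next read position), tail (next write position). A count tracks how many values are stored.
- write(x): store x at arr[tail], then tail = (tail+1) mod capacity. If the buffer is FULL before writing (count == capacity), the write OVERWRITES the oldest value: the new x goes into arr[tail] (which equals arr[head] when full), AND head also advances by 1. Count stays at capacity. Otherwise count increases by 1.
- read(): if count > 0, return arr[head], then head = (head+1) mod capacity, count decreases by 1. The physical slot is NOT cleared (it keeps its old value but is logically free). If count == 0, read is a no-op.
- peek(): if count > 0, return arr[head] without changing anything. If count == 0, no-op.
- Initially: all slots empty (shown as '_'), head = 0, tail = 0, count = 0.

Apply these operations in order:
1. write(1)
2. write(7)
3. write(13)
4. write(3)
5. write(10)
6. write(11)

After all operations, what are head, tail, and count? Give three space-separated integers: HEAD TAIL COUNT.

After op 1 (write(1)): arr=[1 _ _] head=0 tail=1 count=1
After op 2 (write(7)): arr=[1 7 _] head=0 tail=2 count=2
After op 3 (write(13)): arr=[1 7 13] head=0 tail=0 count=3
After op 4 (write(3)): arr=[3 7 13] head=1 tail=1 count=3
After op 5 (write(10)): arr=[3 10 13] head=2 tail=2 count=3
After op 6 (write(11)): arr=[3 10 11] head=0 tail=0 count=3

Answer: 0 0 3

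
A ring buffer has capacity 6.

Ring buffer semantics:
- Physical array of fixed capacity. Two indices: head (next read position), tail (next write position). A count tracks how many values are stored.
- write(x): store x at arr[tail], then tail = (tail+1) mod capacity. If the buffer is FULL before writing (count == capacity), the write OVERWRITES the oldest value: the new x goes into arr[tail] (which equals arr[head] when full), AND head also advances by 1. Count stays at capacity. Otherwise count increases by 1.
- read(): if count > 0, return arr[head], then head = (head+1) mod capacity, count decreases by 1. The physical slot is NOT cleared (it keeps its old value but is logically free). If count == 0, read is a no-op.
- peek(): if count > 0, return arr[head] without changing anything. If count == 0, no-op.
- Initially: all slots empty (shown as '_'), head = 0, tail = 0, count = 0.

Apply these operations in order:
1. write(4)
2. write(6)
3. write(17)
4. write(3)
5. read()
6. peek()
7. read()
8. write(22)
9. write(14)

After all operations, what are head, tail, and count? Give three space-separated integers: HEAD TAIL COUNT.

After op 1 (write(4)): arr=[4 _ _ _ _ _] head=0 tail=1 count=1
After op 2 (write(6)): arr=[4 6 _ _ _ _] head=0 tail=2 count=2
After op 3 (write(17)): arr=[4 6 17 _ _ _] head=0 tail=3 count=3
After op 4 (write(3)): arr=[4 6 17 3 _ _] head=0 tail=4 count=4
After op 5 (read()): arr=[4 6 17 3 _ _] head=1 tail=4 count=3
After op 6 (peek()): arr=[4 6 17 3 _ _] head=1 tail=4 count=3
After op 7 (read()): arr=[4 6 17 3 _ _] head=2 tail=4 count=2
After op 8 (write(22)): arr=[4 6 17 3 22 _] head=2 tail=5 count=3
After op 9 (write(14)): arr=[4 6 17 3 22 14] head=2 tail=0 count=4

Answer: 2 0 4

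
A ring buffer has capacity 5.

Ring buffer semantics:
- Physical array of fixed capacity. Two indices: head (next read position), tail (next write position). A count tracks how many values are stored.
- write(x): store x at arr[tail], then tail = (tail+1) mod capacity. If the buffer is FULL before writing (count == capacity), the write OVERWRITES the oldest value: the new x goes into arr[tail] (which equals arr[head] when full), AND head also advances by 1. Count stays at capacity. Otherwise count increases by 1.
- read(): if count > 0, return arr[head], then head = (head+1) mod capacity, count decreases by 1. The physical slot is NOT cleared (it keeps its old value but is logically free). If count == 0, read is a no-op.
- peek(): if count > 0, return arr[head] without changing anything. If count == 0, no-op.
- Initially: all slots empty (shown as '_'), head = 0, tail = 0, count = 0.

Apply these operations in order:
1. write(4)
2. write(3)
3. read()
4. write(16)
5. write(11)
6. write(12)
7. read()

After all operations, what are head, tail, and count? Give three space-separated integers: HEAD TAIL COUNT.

After op 1 (write(4)): arr=[4 _ _ _ _] head=0 tail=1 count=1
After op 2 (write(3)): arr=[4 3 _ _ _] head=0 tail=2 count=2
After op 3 (read()): arr=[4 3 _ _ _] head=1 tail=2 count=1
After op 4 (write(16)): arr=[4 3 16 _ _] head=1 tail=3 count=2
After op 5 (write(11)): arr=[4 3 16 11 _] head=1 tail=4 count=3
After op 6 (write(12)): arr=[4 3 16 11 12] head=1 tail=0 count=4
After op 7 (read()): arr=[4 3 16 11 12] head=2 tail=0 count=3

Answer: 2 0 3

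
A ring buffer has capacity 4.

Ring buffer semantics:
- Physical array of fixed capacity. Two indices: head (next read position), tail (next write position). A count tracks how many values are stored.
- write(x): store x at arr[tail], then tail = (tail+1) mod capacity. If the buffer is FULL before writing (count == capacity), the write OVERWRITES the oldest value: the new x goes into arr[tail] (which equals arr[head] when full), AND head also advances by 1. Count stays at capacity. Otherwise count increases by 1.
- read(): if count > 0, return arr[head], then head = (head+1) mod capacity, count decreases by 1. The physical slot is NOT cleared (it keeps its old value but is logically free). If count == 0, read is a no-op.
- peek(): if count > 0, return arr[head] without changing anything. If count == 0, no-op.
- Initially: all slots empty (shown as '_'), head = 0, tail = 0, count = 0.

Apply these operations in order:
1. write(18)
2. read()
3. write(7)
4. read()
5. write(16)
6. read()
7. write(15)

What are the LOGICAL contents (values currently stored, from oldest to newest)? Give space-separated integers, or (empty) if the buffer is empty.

After op 1 (write(18)): arr=[18 _ _ _] head=0 tail=1 count=1
After op 2 (read()): arr=[18 _ _ _] head=1 tail=1 count=0
After op 3 (write(7)): arr=[18 7 _ _] head=1 tail=2 count=1
After op 4 (read()): arr=[18 7 _ _] head=2 tail=2 count=0
After op 5 (write(16)): arr=[18 7 16 _] head=2 tail=3 count=1
After op 6 (read()): arr=[18 7 16 _] head=3 tail=3 count=0
After op 7 (write(15)): arr=[18 7 16 15] head=3 tail=0 count=1

Answer: 15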